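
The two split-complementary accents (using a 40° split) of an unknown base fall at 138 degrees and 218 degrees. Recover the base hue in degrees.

The accents sit 40° either side of the complement, so the complement is their short-arc midpoint on the wheel.
Short-arc midpoint of 138° and 218°: 178°.
Base is 180° from the complement: 178 − 180 = -2 → -2 + 360 = 358°

358°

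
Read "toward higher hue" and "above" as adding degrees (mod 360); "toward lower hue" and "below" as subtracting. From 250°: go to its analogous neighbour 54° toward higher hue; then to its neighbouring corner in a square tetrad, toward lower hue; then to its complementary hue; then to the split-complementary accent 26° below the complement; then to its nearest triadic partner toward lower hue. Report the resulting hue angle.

68°

+54° (analog 54° ↑): 250 + 54 = 304°
−90° (square ↓): 304 − 90 = 214°
+180° (complement): 214 + 180 = 394 → 394 − 360 = 34°
+154° (split-comp 26° ↓): 34 + 154 = 188°
−120° (triadic ↓): 188 − 120 = 68°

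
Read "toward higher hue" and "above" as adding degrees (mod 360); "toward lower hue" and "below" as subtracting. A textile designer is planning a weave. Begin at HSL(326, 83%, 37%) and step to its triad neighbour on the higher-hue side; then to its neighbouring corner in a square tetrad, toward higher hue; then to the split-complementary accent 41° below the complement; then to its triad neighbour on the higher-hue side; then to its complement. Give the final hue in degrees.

326 + 120 = 446 → 446 − 360 = 86°   (triadic ↑)
86 + 90 = 176°   (square ↑)
176 + 139 = 315°   (split-comp 41° ↓)
315 + 120 = 435 → 435 − 360 = 75°   (triadic ↑)
75 + 180 = 255°   (complement)

255°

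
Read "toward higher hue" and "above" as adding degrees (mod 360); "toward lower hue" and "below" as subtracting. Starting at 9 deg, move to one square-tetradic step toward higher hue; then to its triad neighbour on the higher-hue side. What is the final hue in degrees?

219°

9 + 90 = 99°   (square ↑)
99 + 120 = 219°   (triadic ↑)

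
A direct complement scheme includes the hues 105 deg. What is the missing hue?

The complement sits 180° across the wheel.
The full set through 105° is {105°, 285°}.
Given {105°}, the missing hue is 285°.

285°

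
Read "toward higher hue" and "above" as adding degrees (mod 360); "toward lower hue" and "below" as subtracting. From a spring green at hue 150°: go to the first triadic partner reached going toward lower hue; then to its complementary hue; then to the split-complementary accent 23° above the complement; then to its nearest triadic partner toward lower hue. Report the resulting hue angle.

triadic ↓ −120°: 150 − 120 = 30°
complement +180°: 30 + 180 = 210°
split-comp 23° ↑ +203°: 210 + 203 = 413 → 413 − 360 = 53°
triadic ↓ −120°: 53 − 120 = -67 → -67 + 360 = 293°

293°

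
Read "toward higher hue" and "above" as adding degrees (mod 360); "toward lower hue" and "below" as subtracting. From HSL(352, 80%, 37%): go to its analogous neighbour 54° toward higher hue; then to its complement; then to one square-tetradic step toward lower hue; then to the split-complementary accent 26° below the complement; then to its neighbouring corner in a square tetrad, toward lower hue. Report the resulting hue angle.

+54° (analog 54° ↑): 352 + 54 = 406 → 406 − 360 = 46°
+180° (complement): 46 + 180 = 226°
−90° (square ↓): 226 − 90 = 136°
+154° (split-comp 26° ↓): 136 + 154 = 290°
−90° (square ↓): 290 − 90 = 200°

200°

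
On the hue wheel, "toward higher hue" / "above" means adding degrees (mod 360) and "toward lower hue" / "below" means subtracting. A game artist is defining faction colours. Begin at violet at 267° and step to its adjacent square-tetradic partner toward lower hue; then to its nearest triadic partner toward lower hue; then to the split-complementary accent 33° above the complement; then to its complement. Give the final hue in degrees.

90°

267 − 90 = 177°   (square ↓)
177 − 120 = 57°   (triadic ↓)
57 + 213 = 270°   (split-comp 33° ↑)
270 + 180 = 450 → 450 − 360 = 90°   (complement)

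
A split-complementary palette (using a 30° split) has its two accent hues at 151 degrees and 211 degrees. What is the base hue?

1°

The accents sit 30° either side of the complement, so the complement is their short-arc midpoint on the wheel.
Short-arc midpoint of 151° and 211°: 181°.
Base is 180° from the complement: 181 − 180 = 1°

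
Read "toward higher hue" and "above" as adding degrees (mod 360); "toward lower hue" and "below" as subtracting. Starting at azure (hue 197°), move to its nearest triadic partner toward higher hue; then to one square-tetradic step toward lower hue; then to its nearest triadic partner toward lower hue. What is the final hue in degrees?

107°

+120° (triadic ↑): 197 + 120 = 317°
−90° (square ↓): 317 − 90 = 227°
−120° (triadic ↓): 227 − 120 = 107°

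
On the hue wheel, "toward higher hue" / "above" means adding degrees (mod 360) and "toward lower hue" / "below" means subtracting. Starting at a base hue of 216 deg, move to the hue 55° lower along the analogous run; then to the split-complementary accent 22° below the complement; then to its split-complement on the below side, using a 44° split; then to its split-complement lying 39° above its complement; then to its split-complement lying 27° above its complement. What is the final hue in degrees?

161°

analog 55° ↓ −55°: 216 − 55 = 161°
split-comp 22° ↓ +158°: 161 + 158 = 319°
split-comp 44° ↓ +136°: 319 + 136 = 455 → 455 − 360 = 95°
split-comp 39° ↑ +219°: 95 + 219 = 314°
split-comp 27° ↑ +207°: 314 + 207 = 521 → 521 − 360 = 161°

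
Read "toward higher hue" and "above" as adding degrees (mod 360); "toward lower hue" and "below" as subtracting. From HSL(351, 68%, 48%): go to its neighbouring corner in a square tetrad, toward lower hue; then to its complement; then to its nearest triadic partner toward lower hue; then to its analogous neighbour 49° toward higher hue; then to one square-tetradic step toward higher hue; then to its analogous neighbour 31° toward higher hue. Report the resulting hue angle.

square ↓ −90°: 351 − 90 = 261°
complement +180°: 261 + 180 = 441 → 441 − 360 = 81°
triadic ↓ −120°: 81 − 120 = -39 → -39 + 360 = 321°
analog 49° ↑ +49°: 321 + 49 = 370 → 370 − 360 = 10°
square ↑ +90°: 10 + 90 = 100°
analog 31° ↑ +31°: 100 + 31 = 131°

131°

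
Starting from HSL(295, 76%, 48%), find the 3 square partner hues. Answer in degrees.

25°, 115°, and 205°

A square tetradic scheme places four hues every 90°.
295 + 90 = 385 → 385 − 360 = 25°
295 + 180 = 475 → 475 − 360 = 115°
295 + 270 = 565 → 565 − 360 = 205°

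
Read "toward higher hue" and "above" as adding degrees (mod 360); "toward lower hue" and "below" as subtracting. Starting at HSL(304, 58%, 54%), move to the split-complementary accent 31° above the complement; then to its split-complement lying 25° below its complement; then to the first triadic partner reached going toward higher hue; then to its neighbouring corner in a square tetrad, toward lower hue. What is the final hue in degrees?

340°

304 + 211 = 515 → 515 − 360 = 155°   (split-comp 31° ↑)
155 + 155 = 310°   (split-comp 25° ↓)
310 + 120 = 430 → 430 − 360 = 70°   (triadic ↑)
70 − 90 = -20 → -20 + 360 = 340°   (square ↓)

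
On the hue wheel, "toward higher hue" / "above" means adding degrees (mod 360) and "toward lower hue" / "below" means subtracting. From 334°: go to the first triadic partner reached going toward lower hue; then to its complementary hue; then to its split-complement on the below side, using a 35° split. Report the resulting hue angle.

179°

−120° (triadic ↓): 334 − 120 = 214°
+180° (complement): 214 + 180 = 394 → 394 − 360 = 34°
+145° (split-comp 35° ↓): 34 + 145 = 179°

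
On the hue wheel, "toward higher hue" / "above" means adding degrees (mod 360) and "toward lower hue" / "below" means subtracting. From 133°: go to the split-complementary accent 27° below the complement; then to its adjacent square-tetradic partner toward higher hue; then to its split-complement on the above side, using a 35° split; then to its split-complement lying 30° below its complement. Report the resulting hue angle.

21°

133 + 153 = 286°   (split-comp 27° ↓)
286 + 90 = 376 → 376 − 360 = 16°   (square ↑)
16 + 215 = 231°   (split-comp 35° ↑)
231 + 150 = 381 → 381 − 360 = 21°   (split-comp 30° ↓)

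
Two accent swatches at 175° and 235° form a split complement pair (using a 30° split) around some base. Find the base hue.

25°

The accents sit 30° either side of the complement, so the complement is their short-arc midpoint on the wheel.
Short-arc midpoint of 175° and 235°: 205°.
Base is 180° from the complement: 205 − 180 = 25°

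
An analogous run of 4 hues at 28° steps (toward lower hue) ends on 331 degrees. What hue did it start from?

3 steps of 28° (toward lower hue) give a net shift of −84°.
Start = end − shift: 331 + 84 = 415 → 415 − 360 = 55°

55°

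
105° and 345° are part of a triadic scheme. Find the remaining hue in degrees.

A triad places three hues 120° apart.
The full set through 105° is {105°, 225°, 345°}.
Given {105°, 345°}, the missing hue is 225°.

225°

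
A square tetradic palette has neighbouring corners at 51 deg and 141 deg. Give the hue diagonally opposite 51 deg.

231°

A square tetradic scheme places four hues 90° apart; opposite corners are 180° apart.
51 + 180 = 231°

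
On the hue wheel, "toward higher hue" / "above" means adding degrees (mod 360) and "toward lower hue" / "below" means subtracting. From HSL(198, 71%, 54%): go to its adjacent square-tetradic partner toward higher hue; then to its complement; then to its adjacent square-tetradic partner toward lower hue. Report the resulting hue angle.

18°

square ↑ +90°: 198 + 90 = 288°
complement +180°: 288 + 180 = 468 → 468 − 360 = 108°
square ↓ −90°: 108 − 90 = 18°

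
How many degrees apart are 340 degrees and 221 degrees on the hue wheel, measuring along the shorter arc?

119°

|340 − 221| = 119.
119 ≤ 180, so the shorter arc is 119°.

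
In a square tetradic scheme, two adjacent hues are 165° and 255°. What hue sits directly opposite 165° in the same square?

345°

A square tetradic scheme places four hues 90° apart; opposite corners are 180° apart.
165 + 180 = 345°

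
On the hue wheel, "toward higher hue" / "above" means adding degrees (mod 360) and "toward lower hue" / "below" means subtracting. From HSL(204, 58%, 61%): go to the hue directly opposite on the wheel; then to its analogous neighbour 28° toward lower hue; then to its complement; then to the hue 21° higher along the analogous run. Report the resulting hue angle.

complement +180°: 204 + 180 = 384 → 384 − 360 = 24°
analog 28° ↓ −28°: 24 − 28 = -4 → -4 + 360 = 356°
complement +180°: 356 + 180 = 536 → 536 − 360 = 176°
analog 21° ↑ +21°: 176 + 21 = 197°

197°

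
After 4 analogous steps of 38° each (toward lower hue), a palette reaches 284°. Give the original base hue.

76°

4 steps of 38° (toward lower hue) give a net shift of −152°.
Start = end − shift: 284 + 152 = 436 → 436 − 360 = 76°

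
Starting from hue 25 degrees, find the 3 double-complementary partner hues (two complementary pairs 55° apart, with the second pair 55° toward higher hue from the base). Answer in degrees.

A rectangular tetradic uses two complementary pairs 55° apart: offsets 0°, 55°, 180°, 235°.
25 + 55 = 80°
25 + 180 = 205°
25 + 235 = 260°

80°, 205° and 260°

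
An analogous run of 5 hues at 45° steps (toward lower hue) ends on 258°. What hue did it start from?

4 steps of 45° (toward lower hue) give a net shift of −180°.
Start = end − shift: 258 + 180 = 438 → 438 − 360 = 78°

78°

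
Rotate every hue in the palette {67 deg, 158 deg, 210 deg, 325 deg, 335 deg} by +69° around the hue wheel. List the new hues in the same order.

67 + 69 = 136°
158 + 69 = 227°
210 + 69 = 279°
325 + 69 = 394 → 394 − 360 = 34°
335 + 69 = 404 → 404 − 360 = 44°

136°, 227°, 279°, 34°, 44°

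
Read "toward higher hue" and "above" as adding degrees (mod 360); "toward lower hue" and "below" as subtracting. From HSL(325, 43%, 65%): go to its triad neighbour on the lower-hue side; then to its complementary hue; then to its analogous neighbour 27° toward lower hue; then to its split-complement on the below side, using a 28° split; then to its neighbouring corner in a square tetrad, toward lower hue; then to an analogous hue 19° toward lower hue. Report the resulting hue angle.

−120° (triadic ↓): 325 − 120 = 205°
+180° (complement): 205 + 180 = 385 → 385 − 360 = 25°
−27° (analog 27° ↓): 25 − 27 = -2 → -2 + 360 = 358°
+152° (split-comp 28° ↓): 358 + 152 = 510 → 510 − 360 = 150°
−90° (square ↓): 150 − 90 = 60°
−19° (analog 19° ↓): 60 − 19 = 41°

41°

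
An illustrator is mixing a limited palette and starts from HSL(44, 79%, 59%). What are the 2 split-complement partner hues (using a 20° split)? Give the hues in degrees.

Split-complementary hues sit 20° either side of the complement.
Complement of 44 deg: 44 + 180 = 224°
224 − 20 = 204°
224 + 20 = 244°

204° and 244°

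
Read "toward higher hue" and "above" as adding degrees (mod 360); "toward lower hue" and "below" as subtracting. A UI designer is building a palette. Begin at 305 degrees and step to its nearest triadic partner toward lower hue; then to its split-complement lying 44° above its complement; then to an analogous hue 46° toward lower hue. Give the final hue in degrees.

3°

triadic ↓ −120°: 305 − 120 = 185°
split-comp 44° ↑ +224°: 185 + 224 = 409 → 409 − 360 = 49°
analog 46° ↓ −46°: 49 − 46 = 3°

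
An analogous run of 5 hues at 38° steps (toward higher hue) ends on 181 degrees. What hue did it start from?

4 steps of 38° (toward higher hue) give a net shift of +152°.
Start = end − shift: 181 − 152 = 29°

29°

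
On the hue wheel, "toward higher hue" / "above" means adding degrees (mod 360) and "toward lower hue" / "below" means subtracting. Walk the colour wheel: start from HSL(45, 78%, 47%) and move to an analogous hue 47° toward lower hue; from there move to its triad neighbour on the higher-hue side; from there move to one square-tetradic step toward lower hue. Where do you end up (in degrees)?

28°

−47° (analog 47° ↓): 45 − 47 = -2 → -2 + 360 = 358°
+120° (triadic ↑): 358 + 120 = 478 → 478 − 360 = 118°
−90° (square ↓): 118 − 90 = 28°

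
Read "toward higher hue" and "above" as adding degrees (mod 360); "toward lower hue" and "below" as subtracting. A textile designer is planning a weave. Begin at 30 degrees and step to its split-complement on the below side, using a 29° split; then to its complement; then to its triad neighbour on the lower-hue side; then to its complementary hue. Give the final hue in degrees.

61°

split-comp 29° ↓ +151°: 30 + 151 = 181°
complement +180°: 181 + 180 = 361 → 361 − 360 = 1°
triadic ↓ −120°: 1 − 120 = -119 → -119 + 360 = 241°
complement +180°: 241 + 180 = 421 → 421 − 360 = 61°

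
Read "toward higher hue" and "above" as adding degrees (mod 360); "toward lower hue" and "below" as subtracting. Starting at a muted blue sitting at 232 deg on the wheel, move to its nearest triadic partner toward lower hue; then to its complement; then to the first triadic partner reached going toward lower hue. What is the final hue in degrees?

172°

−120° (triadic ↓): 232 − 120 = 112°
+180° (complement): 112 + 180 = 292°
−120° (triadic ↓): 292 − 120 = 172°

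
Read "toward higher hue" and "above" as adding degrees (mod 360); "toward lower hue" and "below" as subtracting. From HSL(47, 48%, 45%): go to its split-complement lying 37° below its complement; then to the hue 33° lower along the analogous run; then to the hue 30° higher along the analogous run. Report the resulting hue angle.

187°

47 + 143 = 190°   (split-comp 37° ↓)
190 − 33 = 157°   (analog 33° ↓)
157 + 30 = 187°   (analog 30° ↑)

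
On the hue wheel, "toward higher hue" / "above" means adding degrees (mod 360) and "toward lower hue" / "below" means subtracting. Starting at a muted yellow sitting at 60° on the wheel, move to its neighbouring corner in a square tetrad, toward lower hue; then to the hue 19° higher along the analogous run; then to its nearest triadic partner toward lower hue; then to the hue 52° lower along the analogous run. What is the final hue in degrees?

177°

−90° (square ↓): 60 − 90 = -30 → -30 + 360 = 330°
+19° (analog 19° ↑): 330 + 19 = 349°
−120° (triadic ↓): 349 − 120 = 229°
−52° (analog 52° ↓): 229 − 52 = 177°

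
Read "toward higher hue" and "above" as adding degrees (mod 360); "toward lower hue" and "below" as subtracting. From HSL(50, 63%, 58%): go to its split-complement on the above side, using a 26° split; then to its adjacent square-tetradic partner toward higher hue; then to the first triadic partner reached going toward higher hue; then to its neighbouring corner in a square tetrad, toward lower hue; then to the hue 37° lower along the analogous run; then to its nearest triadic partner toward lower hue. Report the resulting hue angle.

+206° (split-comp 26° ↑): 50 + 206 = 256°
+90° (square ↑): 256 + 90 = 346°
+120° (triadic ↑): 346 + 120 = 466 → 466 − 360 = 106°
−90° (square ↓): 106 − 90 = 16°
−37° (analog 37° ↓): 16 − 37 = -21 → -21 + 360 = 339°
−120° (triadic ↓): 339 − 120 = 219°

219°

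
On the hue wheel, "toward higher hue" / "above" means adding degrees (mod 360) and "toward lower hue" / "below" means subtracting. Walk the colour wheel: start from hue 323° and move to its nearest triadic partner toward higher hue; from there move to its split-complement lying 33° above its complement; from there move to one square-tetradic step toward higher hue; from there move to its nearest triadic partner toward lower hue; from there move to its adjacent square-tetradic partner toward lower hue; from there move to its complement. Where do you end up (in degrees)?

triadic ↑ +120°: 323 + 120 = 443 → 443 − 360 = 83°
split-comp 33° ↑ +213°: 83 + 213 = 296°
square ↑ +90°: 296 + 90 = 386 → 386 − 360 = 26°
triadic ↓ −120°: 26 − 120 = -94 → -94 + 360 = 266°
square ↓ −90°: 266 − 90 = 176°
complement +180°: 176 + 180 = 356°

356°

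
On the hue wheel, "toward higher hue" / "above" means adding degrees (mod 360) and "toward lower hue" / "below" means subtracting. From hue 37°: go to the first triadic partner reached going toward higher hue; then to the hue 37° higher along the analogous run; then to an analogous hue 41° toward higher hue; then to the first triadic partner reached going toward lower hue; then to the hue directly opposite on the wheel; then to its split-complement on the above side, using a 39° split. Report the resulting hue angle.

154°

37 + 120 = 157°   (triadic ↑)
157 + 37 = 194°   (analog 37° ↑)
194 + 41 = 235°   (analog 41° ↑)
235 − 120 = 115°   (triadic ↓)
115 + 180 = 295°   (complement)
295 + 219 = 514 → 514 − 360 = 154°   (split-comp 39° ↑)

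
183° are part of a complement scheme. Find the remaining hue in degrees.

3°

The complement sits 180° across the wheel.
The full set through 183° is {3°, 183°}.
Given {183°}, the missing hue is 3°.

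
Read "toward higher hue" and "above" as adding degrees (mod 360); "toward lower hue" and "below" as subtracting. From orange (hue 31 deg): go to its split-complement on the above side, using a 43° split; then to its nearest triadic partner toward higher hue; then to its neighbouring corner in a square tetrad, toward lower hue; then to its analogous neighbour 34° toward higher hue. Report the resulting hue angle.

31 + 223 = 254°   (split-comp 43° ↑)
254 + 120 = 374 → 374 − 360 = 14°   (triadic ↑)
14 − 90 = -76 → -76 + 360 = 284°   (square ↓)
284 + 34 = 318°   (analog 34° ↑)

318°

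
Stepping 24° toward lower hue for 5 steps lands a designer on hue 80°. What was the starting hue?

200°

5 steps of 24° (toward lower hue) give a net shift of −120°.
Start = end − shift: 80 + 120 = 200°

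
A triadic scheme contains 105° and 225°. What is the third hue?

345°

A triad spaces three hues 120° apart.
The full set is {105°, 225°, 345°}.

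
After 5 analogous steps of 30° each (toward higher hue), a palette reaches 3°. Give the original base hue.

213°

5 steps of 30° (toward higher hue) give a net shift of +150°.
Start = end − shift: 3 − 150 = -147 → -147 + 360 = 213°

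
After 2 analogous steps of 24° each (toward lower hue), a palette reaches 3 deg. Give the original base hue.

2 steps of 24° (toward lower hue) give a net shift of −48°.
Start = end − shift: 3 + 48 = 51°

51°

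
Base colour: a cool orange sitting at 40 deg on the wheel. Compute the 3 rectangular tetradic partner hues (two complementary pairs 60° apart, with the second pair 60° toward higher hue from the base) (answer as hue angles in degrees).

100°, 220°, and 280°

A rectangular tetradic uses two complementary pairs 60° apart: offsets 0°, 60°, 180°, 240°.
40 + 60 = 100°
40 + 180 = 220°
40 + 240 = 280°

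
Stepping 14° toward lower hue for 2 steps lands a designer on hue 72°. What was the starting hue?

2 steps of 14° (toward lower hue) give a net shift of −28°.
Start = end − shift: 72 + 28 = 100°

100°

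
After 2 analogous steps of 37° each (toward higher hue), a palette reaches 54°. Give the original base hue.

340°

2 steps of 37° (toward higher hue) give a net shift of +74°.
Start = end − shift: 54 − 74 = -20 → -20 + 360 = 340°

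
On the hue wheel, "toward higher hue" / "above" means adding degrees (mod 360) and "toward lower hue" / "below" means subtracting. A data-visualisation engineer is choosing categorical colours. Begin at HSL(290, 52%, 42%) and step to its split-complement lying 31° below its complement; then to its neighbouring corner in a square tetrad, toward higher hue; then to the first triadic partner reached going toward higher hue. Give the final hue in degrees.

290 + 149 = 439 → 439 − 360 = 79°   (split-comp 31° ↓)
79 + 90 = 169°   (square ↑)
169 + 120 = 289°   (triadic ↑)

289°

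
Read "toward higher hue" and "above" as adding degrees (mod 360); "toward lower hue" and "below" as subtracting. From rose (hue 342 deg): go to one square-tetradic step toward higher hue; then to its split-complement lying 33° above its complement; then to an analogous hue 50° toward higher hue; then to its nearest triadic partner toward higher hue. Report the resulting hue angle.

342 + 90 = 432 → 432 − 360 = 72°   (square ↑)
72 + 213 = 285°   (split-comp 33° ↑)
285 + 50 = 335°   (analog 50° ↑)
335 + 120 = 455 → 455 − 360 = 95°   (triadic ↑)

95°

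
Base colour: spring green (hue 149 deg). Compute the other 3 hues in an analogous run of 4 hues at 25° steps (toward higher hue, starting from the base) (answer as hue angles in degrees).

174°, 199°, and 224°

Analogous hues sit every 25° along the wheel.
149 + 25 = 174°
149 + 50 = 199°
149 + 75 = 224°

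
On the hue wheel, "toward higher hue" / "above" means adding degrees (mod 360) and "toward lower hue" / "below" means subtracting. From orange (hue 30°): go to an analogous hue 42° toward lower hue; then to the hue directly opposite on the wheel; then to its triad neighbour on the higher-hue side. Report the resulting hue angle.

288°

−42° (analog 42° ↓): 30 − 42 = -12 → -12 + 360 = 348°
+180° (complement): 348 + 180 = 528 → 528 − 360 = 168°
+120° (triadic ↑): 168 + 120 = 288°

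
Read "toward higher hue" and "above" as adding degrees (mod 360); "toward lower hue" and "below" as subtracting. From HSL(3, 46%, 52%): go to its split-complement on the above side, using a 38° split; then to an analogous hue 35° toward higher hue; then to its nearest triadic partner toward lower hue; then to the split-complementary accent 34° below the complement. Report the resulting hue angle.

+218° (split-comp 38° ↑): 3 + 218 = 221°
+35° (analog 35° ↑): 221 + 35 = 256°
−120° (triadic ↓): 256 − 120 = 136°
+146° (split-comp 34° ↓): 136 + 146 = 282°

282°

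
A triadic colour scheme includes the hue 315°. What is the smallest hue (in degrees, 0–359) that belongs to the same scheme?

A triad places three hues 120° apart.
The full set through 315° is {75°, 195°, 315°}.

75°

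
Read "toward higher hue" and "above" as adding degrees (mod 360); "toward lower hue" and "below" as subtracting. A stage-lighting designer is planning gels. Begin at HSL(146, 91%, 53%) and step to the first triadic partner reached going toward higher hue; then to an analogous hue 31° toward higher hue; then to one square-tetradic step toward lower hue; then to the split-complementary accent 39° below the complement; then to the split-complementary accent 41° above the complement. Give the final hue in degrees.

146 + 120 = 266°   (triadic ↑)
266 + 31 = 297°   (analog 31° ↑)
297 − 90 = 207°   (square ↓)
207 + 141 = 348°   (split-comp 39° ↓)
348 + 221 = 569 → 569 − 360 = 209°   (split-comp 41° ↑)

209°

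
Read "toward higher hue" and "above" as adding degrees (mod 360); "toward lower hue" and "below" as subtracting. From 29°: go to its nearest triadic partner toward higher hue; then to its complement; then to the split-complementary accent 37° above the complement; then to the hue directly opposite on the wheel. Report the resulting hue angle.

triadic ↑ +120°: 29 + 120 = 149°
complement +180°: 149 + 180 = 329°
split-comp 37° ↑ +217°: 329 + 217 = 546 → 546 − 360 = 186°
complement +180°: 186 + 180 = 366 → 366 − 360 = 6°

6°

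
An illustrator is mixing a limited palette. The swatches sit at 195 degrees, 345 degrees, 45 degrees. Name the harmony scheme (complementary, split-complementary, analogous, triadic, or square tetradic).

split-complementary

Sort the hues: 45°, 195°, 345°.
Successive gaps around the wheel: 150°, 150°, 60°.
Two 150° gaps and one 60° gap — a base hue opposite a pair of accents 30° either side of its complement — is the split-complementary pattern.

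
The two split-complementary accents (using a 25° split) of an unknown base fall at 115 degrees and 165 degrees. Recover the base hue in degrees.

320°

The accents sit 25° either side of the complement, so the complement is their short-arc midpoint on the wheel.
Short-arc midpoint of 115° and 165°: 140°.
Base is 180° from the complement: 140 − 180 = -40 → -40 + 360 = 320°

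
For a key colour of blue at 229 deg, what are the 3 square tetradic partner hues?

A square tetradic scheme places four hues every 90°.
229 + 90 = 319°
229 + 180 = 409 → 409 − 360 = 49°
229 + 270 = 499 → 499 − 360 = 139°

319°, 49°, 139°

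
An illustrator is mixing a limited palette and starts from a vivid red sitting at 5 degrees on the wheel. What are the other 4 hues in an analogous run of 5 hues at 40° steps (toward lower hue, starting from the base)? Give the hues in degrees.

325°, 285°, 245°, 205°

Analogous hues sit every 40° along the wheel.
5 − 40 = -35 → -35 + 360 = 325°
5 − 80 = -75 → -75 + 360 = 285°
5 − 120 = -115 → -115 + 360 = 245°
5 − 160 = -155 → -155 + 360 = 205°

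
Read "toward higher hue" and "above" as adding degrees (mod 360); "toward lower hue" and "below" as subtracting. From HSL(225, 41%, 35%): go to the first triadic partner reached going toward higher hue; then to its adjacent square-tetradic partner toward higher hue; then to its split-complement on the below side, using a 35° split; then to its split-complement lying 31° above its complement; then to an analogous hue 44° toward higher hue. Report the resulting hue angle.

115°

+120° (triadic ↑): 225 + 120 = 345°
+90° (square ↑): 345 + 90 = 435 → 435 − 360 = 75°
+145° (split-comp 35° ↓): 75 + 145 = 220°
+211° (split-comp 31° ↑): 220 + 211 = 431 → 431 − 360 = 71°
+44° (analog 44° ↑): 71 + 44 = 115°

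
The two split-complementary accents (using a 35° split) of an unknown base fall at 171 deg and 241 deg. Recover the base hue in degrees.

26°

The accents sit 35° either side of the complement, so the complement is their short-arc midpoint on the wheel.
Short-arc midpoint of 171° and 241°: 206°.
Base is 180° from the complement: 206 − 180 = 26°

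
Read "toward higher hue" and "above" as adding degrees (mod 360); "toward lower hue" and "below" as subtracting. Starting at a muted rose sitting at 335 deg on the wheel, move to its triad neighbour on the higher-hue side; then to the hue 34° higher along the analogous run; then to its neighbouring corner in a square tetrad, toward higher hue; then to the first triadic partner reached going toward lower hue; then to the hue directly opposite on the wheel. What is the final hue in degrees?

279°

triadic ↑ +120°: 335 + 120 = 455 → 455 − 360 = 95°
analog 34° ↑ +34°: 95 + 34 = 129°
square ↑ +90°: 129 + 90 = 219°
triadic ↓ −120°: 219 − 120 = 99°
complement +180°: 99 + 180 = 279°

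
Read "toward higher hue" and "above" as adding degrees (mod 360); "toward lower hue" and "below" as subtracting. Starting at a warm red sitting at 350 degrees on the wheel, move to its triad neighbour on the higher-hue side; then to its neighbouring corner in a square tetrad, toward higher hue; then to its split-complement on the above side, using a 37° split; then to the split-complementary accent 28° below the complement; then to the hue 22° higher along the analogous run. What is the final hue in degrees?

350 + 120 = 470 → 470 − 360 = 110°   (triadic ↑)
110 + 90 = 200°   (square ↑)
200 + 217 = 417 → 417 − 360 = 57°   (split-comp 37° ↑)
57 + 152 = 209°   (split-comp 28° ↓)
209 + 22 = 231°   (analog 22° ↑)

231°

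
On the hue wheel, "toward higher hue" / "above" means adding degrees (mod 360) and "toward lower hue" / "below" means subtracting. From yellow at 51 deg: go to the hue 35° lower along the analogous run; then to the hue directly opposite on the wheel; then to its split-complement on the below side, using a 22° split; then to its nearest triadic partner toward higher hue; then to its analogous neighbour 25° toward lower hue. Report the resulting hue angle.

analog 35° ↓ −35°: 51 − 35 = 16°
complement +180°: 16 + 180 = 196°
split-comp 22° ↓ +158°: 196 + 158 = 354°
triadic ↑ +120°: 354 + 120 = 474 → 474 − 360 = 114°
analog 25° ↓ −25°: 114 − 25 = 89°

89°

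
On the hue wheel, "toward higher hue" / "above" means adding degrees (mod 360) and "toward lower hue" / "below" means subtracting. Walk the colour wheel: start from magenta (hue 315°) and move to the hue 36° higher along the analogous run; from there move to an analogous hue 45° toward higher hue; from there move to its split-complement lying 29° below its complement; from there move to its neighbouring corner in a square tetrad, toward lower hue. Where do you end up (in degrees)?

97°

+36° (analog 36° ↑): 315 + 36 = 351°
+45° (analog 45° ↑): 351 + 45 = 396 → 396 − 360 = 36°
+151° (split-comp 29° ↓): 36 + 151 = 187°
−90° (square ↓): 187 − 90 = 97°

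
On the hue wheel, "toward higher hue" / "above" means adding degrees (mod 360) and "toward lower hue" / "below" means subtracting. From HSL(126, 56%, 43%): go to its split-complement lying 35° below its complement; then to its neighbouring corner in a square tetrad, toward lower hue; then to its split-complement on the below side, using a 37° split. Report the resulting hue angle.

+145° (split-comp 35° ↓): 126 + 145 = 271°
−90° (square ↓): 271 − 90 = 181°
+143° (split-comp 37° ↓): 181 + 143 = 324°

324°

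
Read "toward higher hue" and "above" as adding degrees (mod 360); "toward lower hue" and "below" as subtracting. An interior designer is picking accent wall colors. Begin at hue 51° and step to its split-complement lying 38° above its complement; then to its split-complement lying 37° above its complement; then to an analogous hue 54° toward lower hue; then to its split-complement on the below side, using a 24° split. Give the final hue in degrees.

228°

split-comp 38° ↑ +218°: 51 + 218 = 269°
split-comp 37° ↑ +217°: 269 + 217 = 486 → 486 − 360 = 126°
analog 54° ↓ −54°: 126 − 54 = 72°
split-comp 24° ↓ +156°: 72 + 156 = 228°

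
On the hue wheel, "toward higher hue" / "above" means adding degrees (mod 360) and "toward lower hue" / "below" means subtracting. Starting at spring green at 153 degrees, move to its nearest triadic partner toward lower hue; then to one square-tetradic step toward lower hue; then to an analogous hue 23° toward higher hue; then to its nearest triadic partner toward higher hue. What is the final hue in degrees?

153 − 120 = 33°   (triadic ↓)
33 − 90 = -57 → -57 + 360 = 303°   (square ↓)
303 + 23 = 326°   (analog 23° ↑)
326 + 120 = 446 → 446 − 360 = 86°   (triadic ↑)

86°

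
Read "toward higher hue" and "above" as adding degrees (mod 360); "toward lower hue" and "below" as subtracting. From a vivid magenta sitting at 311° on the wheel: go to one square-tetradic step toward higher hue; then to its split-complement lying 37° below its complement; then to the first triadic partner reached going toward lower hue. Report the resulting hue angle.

64°

+90° (square ↑): 311 + 90 = 401 → 401 − 360 = 41°
+143° (split-comp 37° ↓): 41 + 143 = 184°
−120° (triadic ↓): 184 − 120 = 64°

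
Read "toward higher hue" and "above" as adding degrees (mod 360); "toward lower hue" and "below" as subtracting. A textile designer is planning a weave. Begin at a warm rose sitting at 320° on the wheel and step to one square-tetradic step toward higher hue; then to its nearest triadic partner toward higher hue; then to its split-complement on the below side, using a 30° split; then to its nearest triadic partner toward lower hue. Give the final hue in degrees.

200°

+90° (square ↑): 320 + 90 = 410 → 410 − 360 = 50°
+120° (triadic ↑): 50 + 120 = 170°
+150° (split-comp 30° ↓): 170 + 150 = 320°
−120° (triadic ↓): 320 − 120 = 200°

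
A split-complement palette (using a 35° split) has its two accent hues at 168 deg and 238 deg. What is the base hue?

23°

The accents sit 35° either side of the complement, so the complement is their short-arc midpoint on the wheel.
Short-arc midpoint of 168° and 238°: 203°.
Base is 180° from the complement: 203 − 180 = 23°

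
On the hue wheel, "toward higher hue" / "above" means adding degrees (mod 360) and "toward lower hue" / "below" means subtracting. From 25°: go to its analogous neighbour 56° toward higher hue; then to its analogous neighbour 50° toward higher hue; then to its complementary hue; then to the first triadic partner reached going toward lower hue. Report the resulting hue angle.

191°

25 + 56 = 81°   (analog 56° ↑)
81 + 50 = 131°   (analog 50° ↑)
131 + 180 = 311°   (complement)
311 − 120 = 191°   (triadic ↓)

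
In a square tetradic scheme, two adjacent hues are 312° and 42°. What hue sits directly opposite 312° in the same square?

A square tetradic scheme places four hues 90° apart; opposite corners are 180° apart.
312 + 180 = 492 → 492 − 360 = 132°

132°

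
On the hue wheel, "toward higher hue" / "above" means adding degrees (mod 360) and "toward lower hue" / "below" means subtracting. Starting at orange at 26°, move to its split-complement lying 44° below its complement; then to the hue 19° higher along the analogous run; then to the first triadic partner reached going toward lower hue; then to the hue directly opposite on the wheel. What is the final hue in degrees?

241°

26 + 136 = 162°   (split-comp 44° ↓)
162 + 19 = 181°   (analog 19° ↑)
181 − 120 = 61°   (triadic ↓)
61 + 180 = 241°   (complement)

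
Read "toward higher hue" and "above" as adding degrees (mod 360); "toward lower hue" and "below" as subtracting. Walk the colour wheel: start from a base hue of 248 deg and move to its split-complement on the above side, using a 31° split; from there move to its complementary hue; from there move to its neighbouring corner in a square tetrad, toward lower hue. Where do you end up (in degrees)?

189°

248 + 211 = 459 → 459 − 360 = 99°   (split-comp 31° ↑)
99 + 180 = 279°   (complement)
279 − 90 = 189°   (square ↓)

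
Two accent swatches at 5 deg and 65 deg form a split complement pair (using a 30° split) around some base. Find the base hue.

215°

The accents sit 30° either side of the complement, so the complement is their short-arc midpoint on the wheel.
Short-arc midpoint of 5° and 65°: 35°.
Base is 180° from the complement: 35 − 180 = -145 → -145 + 360 = 215°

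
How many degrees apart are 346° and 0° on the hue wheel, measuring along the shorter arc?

14°

|346 − 0| = 346.
The shorter arc is 360 − 346 = 14°.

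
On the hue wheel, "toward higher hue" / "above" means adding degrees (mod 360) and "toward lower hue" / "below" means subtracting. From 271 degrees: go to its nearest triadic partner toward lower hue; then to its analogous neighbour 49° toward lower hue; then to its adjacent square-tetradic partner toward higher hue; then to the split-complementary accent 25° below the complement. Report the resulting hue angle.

347°

triadic ↓ −120°: 271 − 120 = 151°
analog 49° ↓ −49°: 151 − 49 = 102°
square ↑ +90°: 102 + 90 = 192°
split-comp 25° ↓ +155°: 192 + 155 = 347°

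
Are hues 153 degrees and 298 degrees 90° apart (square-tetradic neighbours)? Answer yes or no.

no

Angular distance: |153 − 298| = 145 = 145°.
90° apart (square-tetradic neighbours) requires 90°.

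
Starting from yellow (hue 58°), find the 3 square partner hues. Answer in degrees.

148°, 238°, and 328°

A square tetradic scheme places four hues every 90°.
58 + 90 = 148°
58 + 180 = 238°
58 + 270 = 328°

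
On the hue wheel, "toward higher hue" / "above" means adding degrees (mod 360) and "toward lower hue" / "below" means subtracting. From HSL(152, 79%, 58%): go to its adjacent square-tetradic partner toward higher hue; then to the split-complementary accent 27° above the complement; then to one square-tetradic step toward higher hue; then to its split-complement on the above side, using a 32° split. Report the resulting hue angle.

31°

+90° (square ↑): 152 + 90 = 242°
+207° (split-comp 27° ↑): 242 + 207 = 449 → 449 − 360 = 89°
+90° (square ↑): 89 + 90 = 179°
+212° (split-comp 32° ↑): 179 + 212 = 391 → 391 − 360 = 31°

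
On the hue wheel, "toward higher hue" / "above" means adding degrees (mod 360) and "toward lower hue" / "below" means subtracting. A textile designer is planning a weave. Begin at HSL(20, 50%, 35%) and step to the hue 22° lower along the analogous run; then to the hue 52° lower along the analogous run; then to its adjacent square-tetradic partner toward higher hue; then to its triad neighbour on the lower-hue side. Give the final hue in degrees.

276°

analog 22° ↓ −22°: 20 − 22 = -2 → -2 + 360 = 358°
analog 52° ↓ −52°: 358 − 52 = 306°
square ↑ +90°: 306 + 90 = 396 → 396 − 360 = 36°
triadic ↓ −120°: 36 − 120 = -84 → -84 + 360 = 276°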